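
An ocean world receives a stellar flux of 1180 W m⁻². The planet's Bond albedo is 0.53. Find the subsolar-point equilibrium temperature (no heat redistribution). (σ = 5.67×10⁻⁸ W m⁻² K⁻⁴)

At the subsolar point the surface absorbs S(1−A) and emits σT⁴ per unit area — no factor of 4, since only the local patch is in balance.
T = [1180 × 0.47 / 5.67×10⁻⁸]^(1/4) = (9.78×10⁹)^(1/4) = 314 K.

T_ss ≈ 314 K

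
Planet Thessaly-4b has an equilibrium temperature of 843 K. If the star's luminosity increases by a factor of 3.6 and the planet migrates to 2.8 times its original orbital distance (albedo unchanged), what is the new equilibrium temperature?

T_eq ≈ 694 K

T_eq ∝ L^(1/4) · d^(−1/2).
T′ = 843 × 3.6^(1/4) / 2.8^(1/2) = 694 K.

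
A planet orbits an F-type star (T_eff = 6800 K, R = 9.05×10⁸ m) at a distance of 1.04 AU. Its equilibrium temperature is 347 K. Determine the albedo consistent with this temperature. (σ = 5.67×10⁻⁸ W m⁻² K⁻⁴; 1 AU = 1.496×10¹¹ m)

A ≈ 0.20

d = 1.04 AU = 1.56×10¹¹ m.
L = 4πR_⋆²σT_⋆⁴ = 4π(9.05×10⁸)² × 5.67×10⁻⁸ × (6800)⁴ = 1.25×10²⁷ W.
S = L/(4πd²) = 4100 W m⁻².
From T_eq⁴ = S(1−A)/(4σ): 1−A = 4σT_eq⁴/S.
1−A = 4 × 5.67×10⁻⁸ × (347)⁴ / 4100 = 0.802.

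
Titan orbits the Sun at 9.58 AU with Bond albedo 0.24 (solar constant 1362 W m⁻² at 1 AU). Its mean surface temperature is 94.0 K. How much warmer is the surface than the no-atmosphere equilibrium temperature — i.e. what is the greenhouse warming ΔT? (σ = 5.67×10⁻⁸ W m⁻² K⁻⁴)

S = 1362/9.58² = 14.84 W m⁻².
T_eq = [S(1−A)/(4σ)]^(1/4) = [14.84×0.76/(4×5.67×10⁻⁸)]^(1/4) = 84.0 K.
ΔT = T_surf − T_eq = 94 − 84.0.

ΔT ≈ 10.0 K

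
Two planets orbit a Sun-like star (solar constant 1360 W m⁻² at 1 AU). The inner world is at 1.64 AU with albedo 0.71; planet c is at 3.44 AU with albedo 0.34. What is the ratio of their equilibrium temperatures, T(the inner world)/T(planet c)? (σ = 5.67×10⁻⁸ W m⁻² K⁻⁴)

T₁/T₂ ≈ 1.179

T_eq = [S₀(1−A)/(4σd²)]^(1/4), so T ∝ (1−A)^(1/4) / √d.
T₁ = [1360×0.29/(4×5.67×10⁻⁸×1.64²)]^(1/4) = 159.46 K.
T₂ = [1360×0.66/(4×5.67×10⁻⁸×3.44²)]^(1/4) = 135.23 K.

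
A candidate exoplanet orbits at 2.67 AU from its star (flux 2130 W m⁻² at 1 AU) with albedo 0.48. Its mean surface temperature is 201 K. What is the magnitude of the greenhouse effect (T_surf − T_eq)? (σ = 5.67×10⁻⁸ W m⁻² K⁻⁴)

ΔT ≈ 39.2 K

S = 2130/2.67² = 298.8 W m⁻².
T_eq = [S(1−A)/(4σ)]^(1/4) = [298.8×0.52/(4×5.67×10⁻⁸)]^(1/4) = 161.8 K.
ΔT = T_surf − T_eq = 201 − 161.8.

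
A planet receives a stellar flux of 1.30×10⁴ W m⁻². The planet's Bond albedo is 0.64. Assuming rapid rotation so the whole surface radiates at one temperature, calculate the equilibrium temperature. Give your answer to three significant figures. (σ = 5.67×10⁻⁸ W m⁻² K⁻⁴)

T_eq ≈ 379 K

Energy balance: absorbed = emitted ⇒ πR²·S(1−A) = 4πR²·σT_eq⁴, so T_eq⁴ = S(1−A)/(4σ).
T_eq = [1.30×10⁴ × 0.36 / (4 × 5.67×10⁻⁸)]^(1/4) = (2.06×10¹⁰)^(1/4) = 379 K.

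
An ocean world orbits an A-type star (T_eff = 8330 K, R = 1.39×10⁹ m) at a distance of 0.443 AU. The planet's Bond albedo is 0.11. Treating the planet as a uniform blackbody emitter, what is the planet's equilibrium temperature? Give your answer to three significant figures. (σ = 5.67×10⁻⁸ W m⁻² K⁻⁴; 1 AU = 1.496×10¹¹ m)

d = 0.443 AU = 6.63×10¹⁰ m.
L = 4πR_⋆²σT_⋆⁴ = 4π(1.39×10⁹)² × 5.67×10⁻⁸ × (8330)⁴ = 6.63×10²⁷ W.
S = L/(4πd²) = 1.20×10⁵ W m⁻².
Energy balance: absorbed = emitted ⇒ πR²·S(1−A) = 4πR²·σT_eq⁴, so T_eq⁴ = S(1−A)/(4σ).
T_eq = [1.20×10⁵ × 0.89 / (4 × 5.67×10⁻⁸)]^(1/4) = (4.71×10¹¹)^(1/4) = 829 K.

T_eq ≈ 829 K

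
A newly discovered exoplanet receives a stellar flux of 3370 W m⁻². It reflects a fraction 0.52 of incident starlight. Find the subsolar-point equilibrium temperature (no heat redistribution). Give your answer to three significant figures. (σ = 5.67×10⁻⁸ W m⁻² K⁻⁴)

At the subsolar point the surface absorbs S(1−A) and emits σT⁴ per unit area — no factor of 4, since only the local patch is in balance.
T = [3370 × 0.48 / 5.67×10⁻⁸]^(1/4) = (2.85×10¹⁰)^(1/4) = 411 K.

T_ss ≈ 411 K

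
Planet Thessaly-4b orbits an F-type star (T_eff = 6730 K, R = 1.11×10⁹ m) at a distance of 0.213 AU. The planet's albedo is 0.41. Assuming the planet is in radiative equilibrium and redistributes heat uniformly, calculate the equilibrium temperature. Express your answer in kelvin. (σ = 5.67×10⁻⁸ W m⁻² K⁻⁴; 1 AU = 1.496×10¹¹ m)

d = 0.213 AU = 3.19×10¹⁰ m.
L = 4πR_⋆²σT_⋆⁴ = 4π(1.11×10⁹)² × 5.67×10⁻⁸ × (6730)⁴ = 1.80×10²⁷ W.
S = L/(4πd²) = 1.41×10⁵ W m⁻².
Energy balance: absorbed = emitted ⇒ πR²·S(1−A) = 4πR²·σT_eq⁴, so T_eq⁴ = S(1−A)/(4σ).
T_eq = [1.41×10⁵ × 0.59 / (4 × 5.67×10⁻⁸)]^(1/4) = (3.67×10¹¹)^(1/4) = 778 K.

T_eq ≈ 778 K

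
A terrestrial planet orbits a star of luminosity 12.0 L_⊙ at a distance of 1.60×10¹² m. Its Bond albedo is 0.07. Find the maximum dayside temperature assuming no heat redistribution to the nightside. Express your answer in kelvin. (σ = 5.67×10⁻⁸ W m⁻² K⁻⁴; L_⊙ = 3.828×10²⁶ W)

L = 12.0 × 3.828×10²⁶ = 4.59×10²⁷ W.
Flux: S = L/(4πd²) = 4.59×10²⁷/(4π×(1.60×10¹²)²) = 143 W m⁻².
With no redistribution each surface element balances locally: S(1−A) = σT⁴.
T = [143 × 0.93 / 5.67×10⁻⁸]^(1/4) = (2.34×10⁹)^(1/4) = 220 K.

T_ss ≈ 220 K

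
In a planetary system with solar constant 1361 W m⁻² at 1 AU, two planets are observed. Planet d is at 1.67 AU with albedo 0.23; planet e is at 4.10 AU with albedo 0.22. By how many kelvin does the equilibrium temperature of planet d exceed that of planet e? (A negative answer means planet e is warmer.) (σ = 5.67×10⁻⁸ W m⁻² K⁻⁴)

T_eq = [S₀(1−A)/(4σd²)]^(1/4), so T ∝ (1−A)^(1/4) / √d.
T₁ = [1361×0.77/(4×5.67×10⁻⁸×1.67²)]^(1/4) = 201.75 K.
T₂ = [1361×0.78/(4×5.67×10⁻⁸×4.10²)]^(1/4) = 129.18 K.

ΔT ≈ 72.6 K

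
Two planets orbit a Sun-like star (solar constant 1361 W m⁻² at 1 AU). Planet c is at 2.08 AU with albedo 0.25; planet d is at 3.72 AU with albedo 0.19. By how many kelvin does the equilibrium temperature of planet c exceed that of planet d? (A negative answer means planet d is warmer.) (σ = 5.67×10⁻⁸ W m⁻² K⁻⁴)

ΔT ≈ 42.7 K

T_eq = [S₀(1−A)/(4σd²)]^(1/4), so T ∝ (1−A)^(1/4) / √d.
T₁ = [1361×0.75/(4×5.67×10⁻⁸×2.08²)]^(1/4) = 179.59 K.
T₂ = [1361×0.81/(4×5.67×10⁻⁸×3.72²)]^(1/4) = 136.90 K.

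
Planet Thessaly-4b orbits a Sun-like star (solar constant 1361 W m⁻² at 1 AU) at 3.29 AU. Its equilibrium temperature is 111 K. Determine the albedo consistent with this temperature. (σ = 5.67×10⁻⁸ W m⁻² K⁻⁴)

A ≈ 0.73

Flux at 3.29 AU: S = 1361/3.29² = 126 W m⁻².
From T_eq⁴ = S(1−A)/(4σ): 1−A = 4σT_eq⁴/S.
1−A = 4 × 5.67×10⁻⁸ × (111)⁴ / 126 = 0.274.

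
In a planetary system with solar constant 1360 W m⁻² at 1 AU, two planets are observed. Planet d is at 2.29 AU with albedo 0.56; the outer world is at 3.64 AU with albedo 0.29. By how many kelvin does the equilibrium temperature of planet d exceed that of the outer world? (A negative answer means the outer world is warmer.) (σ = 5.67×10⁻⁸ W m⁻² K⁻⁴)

T_eq = [S₀(1−A)/(4σd²)]^(1/4), so T ∝ (1−A)^(1/4) / √d.
T₁ = [1360×0.44/(4×5.67×10⁻⁸×2.29²)]^(1/4) = 149.77 K.
T₂ = [1360×0.71/(4×5.67×10⁻⁸×3.64²)]^(1/4) = 133.89 K.

ΔT ≈ 15.9 K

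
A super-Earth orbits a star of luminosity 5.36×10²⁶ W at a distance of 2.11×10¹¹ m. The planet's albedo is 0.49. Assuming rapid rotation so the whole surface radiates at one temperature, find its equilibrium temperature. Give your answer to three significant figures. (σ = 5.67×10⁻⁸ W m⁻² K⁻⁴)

Flux: S = L/(4πd²) = 5.36×10²⁶/(4π×(2.11×10¹¹)²) = 958 W m⁻².
Energy balance: absorbed = emitted ⇒ πR²·S(1−A) = 4πR²·σT_eq⁴, so T_eq⁴ = S(1−A)/(4σ).
T_eq = [958 × 0.51 / (4 × 5.67×10⁻⁸)]^(1/4) = (2.15×10⁹)^(1/4) = 215 K.

T_eq ≈ 215 K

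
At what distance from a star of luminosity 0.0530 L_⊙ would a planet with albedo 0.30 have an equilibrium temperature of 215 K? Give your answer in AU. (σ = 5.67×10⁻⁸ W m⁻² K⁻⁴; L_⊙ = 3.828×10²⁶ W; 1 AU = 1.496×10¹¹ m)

L = 0.0530 × 3.828×10²⁶ = 2.03×10²⁵ W.
From T_eq⁴ = L(1−A)/(16πσd²): d = √[L(1−A)/(16πσT_eq⁴)].
d = √[2.03×10²⁵ × 0.70 / (16π × 5.67×10⁻⁸ × (215)⁴)] = 4.83×10¹⁰ m = 0.323 AU.

d ≈ 0.323 AU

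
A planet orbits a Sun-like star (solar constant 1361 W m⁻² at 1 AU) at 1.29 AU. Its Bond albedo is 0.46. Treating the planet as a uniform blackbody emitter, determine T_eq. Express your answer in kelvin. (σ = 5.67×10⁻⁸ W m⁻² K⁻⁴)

T_eq ≈ 210 K

Flux at 1.29 AU: S = 1361/1.29² = 818 W m⁻².
Energy balance: absorbed = emitted ⇒ πR²·S(1−A) = 4πR²·σT_eq⁴, so T_eq⁴ = S(1−A)/(4σ).
T_eq = [818 × 0.54 / (4 × 5.67×10⁻⁸)]^(1/4) = (1.95×10⁹)^(1/4) = 210 K.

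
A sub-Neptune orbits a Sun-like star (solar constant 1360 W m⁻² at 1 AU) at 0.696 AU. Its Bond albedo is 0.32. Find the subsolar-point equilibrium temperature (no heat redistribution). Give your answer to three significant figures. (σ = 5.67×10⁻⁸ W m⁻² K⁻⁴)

T_ss ≈ 428 K

Flux at 0.696 AU: S = 1360/0.696² = 2810 W m⁻².
At the subsolar point the surface absorbs S(1−A) and emits σT⁴ per unit area — no factor of 4, since only the local patch is in balance.
T = [2810 × 0.68 / 5.67×10⁻⁸]^(1/4) = (3.37×10¹⁰)^(1/4) = 428 K.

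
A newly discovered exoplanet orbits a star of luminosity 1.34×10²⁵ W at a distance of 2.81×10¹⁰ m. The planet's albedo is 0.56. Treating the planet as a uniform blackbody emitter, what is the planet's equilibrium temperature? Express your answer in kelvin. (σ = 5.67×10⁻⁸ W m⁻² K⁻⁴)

Flux: S = L/(4πd²) = 1.34×10²⁵/(4π×(2.81×10¹⁰)²) = 1350 W m⁻².
Energy balance: absorbed = emitted ⇒ πR²·S(1−A) = 4πR²·σT_eq⁴, so T_eq⁴ = S(1−A)/(4σ).
T_eq = [1350 × 0.44 / (4 × 5.67×10⁻⁸)]^(1/4) = (2.62×10⁹)^(1/4) = 226 K.

T_eq ≈ 226 K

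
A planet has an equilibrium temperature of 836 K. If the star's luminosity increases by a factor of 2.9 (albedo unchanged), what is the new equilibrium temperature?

T_eq ≈ 1090 K

T_eq ∝ L^(1/4) · d^(−1/2).
T′ = 836 × 2.9^(1/4) = 1090 K.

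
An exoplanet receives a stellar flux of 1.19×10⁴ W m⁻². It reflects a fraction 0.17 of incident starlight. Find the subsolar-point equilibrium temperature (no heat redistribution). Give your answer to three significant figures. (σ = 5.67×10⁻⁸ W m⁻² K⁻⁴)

T_ss ≈ 646 K

At the subsolar point the surface absorbs S(1−A) and emits σT⁴ per unit area — no factor of 4, since only the local patch is in balance.
T = [1.19×10⁴ × 0.83 / 5.67×10⁻⁸]^(1/4) = (1.74×10¹¹)^(1/4) = 646 K.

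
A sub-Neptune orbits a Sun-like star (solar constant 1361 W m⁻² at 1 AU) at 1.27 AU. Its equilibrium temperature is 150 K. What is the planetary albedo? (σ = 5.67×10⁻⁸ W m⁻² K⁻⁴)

A ≈ 0.86

Flux at 1.27 AU: S = 1361/1.27² = 844 W m⁻².
From T_eq⁴ = S(1−A)/(4σ): 1−A = 4σT_eq⁴/S.
1−A = 4 × 5.67×10⁻⁸ × (150)⁴ / 844 = 0.136.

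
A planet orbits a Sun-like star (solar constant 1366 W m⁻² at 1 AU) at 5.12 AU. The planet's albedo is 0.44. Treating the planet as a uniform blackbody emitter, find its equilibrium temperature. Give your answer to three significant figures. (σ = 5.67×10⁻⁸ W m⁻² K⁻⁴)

T_eq ≈ 107 K

Flux at 5.12 AU: S = 1366/5.12² = 52.1 W m⁻².
Energy balance: absorbed = emitted ⇒ πR²·S(1−A) = 4πR²·σT_eq⁴, so T_eq⁴ = S(1−A)/(4σ).
T_eq = [52.1 × 0.56 / (4 × 5.67×10⁻⁸)]^(1/4) = (1.29×10⁸)^(1/4) = 107 K.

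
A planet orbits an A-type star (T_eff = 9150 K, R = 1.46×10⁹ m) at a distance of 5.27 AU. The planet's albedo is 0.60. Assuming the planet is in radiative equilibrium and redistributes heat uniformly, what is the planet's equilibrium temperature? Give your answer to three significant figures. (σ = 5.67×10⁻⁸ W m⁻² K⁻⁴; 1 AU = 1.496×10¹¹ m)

T_eq ≈ 221 K

d = 5.27 AU = 7.88×10¹¹ m.
L = 4πR_⋆²σT_⋆⁴ = 4π(1.46×10⁹)² × 5.67×10⁻⁸ × (9150)⁴ = 1.06×10²⁸ W.
S = L/(4πd²) = 1360 W m⁻².
Energy balance: absorbed = emitted ⇒ πR²·S(1−A) = 4πR²·σT_eq⁴, so T_eq⁴ = S(1−A)/(4σ).
T_eq = [1360 × 0.40 / (4 × 5.67×10⁻⁸)]^(1/4) = (2.40×10⁹)^(1/4) = 221 K.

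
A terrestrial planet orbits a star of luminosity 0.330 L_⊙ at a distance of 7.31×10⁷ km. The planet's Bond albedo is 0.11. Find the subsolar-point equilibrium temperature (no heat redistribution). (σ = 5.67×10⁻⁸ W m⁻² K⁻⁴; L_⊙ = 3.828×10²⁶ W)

T_ss ≈ 415 K

d = 7.31×10⁷ km = 7.31×10¹⁰ m.
L = 0.330 × 3.828×10²⁶ = 1.26×10²⁶ W.
Flux: S = L/(4πd²) = 1.26×10²⁶/(4π×(7.31×10¹⁰)²) = 1880 W m⁻².
At the subsolar point the surface absorbs S(1−A) and emits σT⁴ per unit area — no factor of 4, since only the local patch is in balance.
T = [1880 × 0.89 / 5.67×10⁻⁸]^(1/4) = (2.95×10¹⁰)^(1/4) = 415 K.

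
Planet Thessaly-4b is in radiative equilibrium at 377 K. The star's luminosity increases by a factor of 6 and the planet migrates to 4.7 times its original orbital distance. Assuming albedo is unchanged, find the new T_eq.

T_eq ∝ L^(1/4) · d^(−1/2).
T′ = 377 × 6^(1/4) / 4.7^(1/2) = 272 K.

T_eq ≈ 272 K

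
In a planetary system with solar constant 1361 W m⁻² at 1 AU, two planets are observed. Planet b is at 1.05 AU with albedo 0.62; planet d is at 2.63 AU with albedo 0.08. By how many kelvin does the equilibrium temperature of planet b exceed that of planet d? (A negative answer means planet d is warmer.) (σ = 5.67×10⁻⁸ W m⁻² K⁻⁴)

ΔT ≈ 45.2 K

T_eq = [S₀(1−A)/(4σd²)]^(1/4), so T ∝ (1−A)^(1/4) / √d.
T₁ = [1361×0.38/(4×5.67×10⁻⁸×1.05²)]^(1/4) = 213.26 K.
T₂ = [1361×0.92/(4×5.67×10⁻⁸×2.63²)]^(1/4) = 168.08 K.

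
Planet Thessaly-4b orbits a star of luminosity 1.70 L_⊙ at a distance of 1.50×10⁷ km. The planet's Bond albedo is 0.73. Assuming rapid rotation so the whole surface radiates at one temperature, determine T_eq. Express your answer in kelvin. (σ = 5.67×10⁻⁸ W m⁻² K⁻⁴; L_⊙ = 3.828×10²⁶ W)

d = 1.50×10⁷ km = 1.50×10¹⁰ m.
L = 1.70 × 3.828×10²⁶ = 6.51×10²⁶ W.
Flux: S = L/(4πd²) = 6.51×10²⁶/(4π×(1.50×10¹⁰)²) = 2.30×10⁵ W m⁻².
Energy balance: absorbed = emitted ⇒ πR²·S(1−A) = 4πR²·σT_eq⁴, so T_eq⁴ = S(1−A)/(4σ).
T_eq = [2.30×10⁵ × 0.27 / (4 × 5.67×10⁻⁸)]^(1/4) = (2.74×10¹¹)^(1/4) = 723 K.

T_eq ≈ 723 K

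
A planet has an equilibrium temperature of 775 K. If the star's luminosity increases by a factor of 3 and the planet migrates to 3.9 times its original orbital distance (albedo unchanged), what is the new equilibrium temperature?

T_eq ∝ L^(1/4) · d^(−1/2).
T′ = 775 × 3^(1/4) / 3.9^(1/2) = 516 K.

T_eq ≈ 516 K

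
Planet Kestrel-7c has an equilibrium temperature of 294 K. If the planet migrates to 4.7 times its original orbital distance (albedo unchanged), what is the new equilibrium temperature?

T_eq ≈ 136 K

T_eq ∝ L^(1/4) · d^(−1/2).
T′ = 294 / 4.7^(1/2) = 136 K.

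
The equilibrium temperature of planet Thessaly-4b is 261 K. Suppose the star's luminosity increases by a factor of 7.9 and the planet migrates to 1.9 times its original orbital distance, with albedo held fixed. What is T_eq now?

T_eq ≈ 317 K

T_eq ∝ L^(1/4) · d^(−1/2).
T′ = 261 × 7.9^(1/4) / 1.9^(1/2) = 317 K.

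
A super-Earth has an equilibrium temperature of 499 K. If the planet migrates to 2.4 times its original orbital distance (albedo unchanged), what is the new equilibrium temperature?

T_eq ≈ 322 K

T_eq ∝ L^(1/4) · d^(−1/2).
T′ = 499 / 2.4^(1/2) = 322 K.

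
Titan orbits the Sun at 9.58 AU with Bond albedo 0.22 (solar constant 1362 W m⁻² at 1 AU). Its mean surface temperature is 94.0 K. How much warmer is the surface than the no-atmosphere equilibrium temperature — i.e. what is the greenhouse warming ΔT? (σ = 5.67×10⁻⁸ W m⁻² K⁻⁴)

ΔT ≈ 9.5 K

S = 1362/9.58² = 14.84 W m⁻².
T_eq = [S(1−A)/(4σ)]^(1/4) = [14.84×0.78/(4×5.67×10⁻⁸)]^(1/4) = 84.5 K.
ΔT = T_surf − T_eq = 94 − 84.5.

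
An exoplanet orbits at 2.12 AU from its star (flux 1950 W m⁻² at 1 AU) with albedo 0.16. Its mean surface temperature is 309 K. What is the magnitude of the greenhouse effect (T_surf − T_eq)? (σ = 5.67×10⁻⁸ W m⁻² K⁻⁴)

S = 1950/2.12² = 433.9 W m⁻².
T_eq = [S(1−A)/(4σ)]^(1/4) = [433.9×0.84/(4×5.67×10⁻⁸)]^(1/4) = 200.2 K.
ΔT = T_surf − T_eq = 309 − 200.2.

ΔT ≈ 108.8 K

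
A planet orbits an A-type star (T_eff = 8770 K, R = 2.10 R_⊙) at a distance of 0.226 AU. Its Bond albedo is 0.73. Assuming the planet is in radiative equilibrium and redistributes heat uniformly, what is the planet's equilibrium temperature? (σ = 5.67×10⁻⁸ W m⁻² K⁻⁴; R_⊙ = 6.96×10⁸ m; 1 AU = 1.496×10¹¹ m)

T_eq ≈ 929 K

R_⋆ = 2.10 × 6.96×10⁸ = 1.46×10⁹ m.
d = 0.226 AU = 3.38×10¹⁰ m.
L = 4πR_⋆²σT_⋆⁴ = 4π(1.46×10⁹)² × 5.67×10⁻⁸ × (8770)⁴ = 9.00×10²⁷ W.
S = L/(4πd²) = 6.27×10⁵ W m⁻².
Energy balance: absorbed = emitted ⇒ πR²·S(1−A) = 4πR²·σT_eq⁴, so T_eq⁴ = S(1−A)/(4σ).
T_eq = [6.27×10⁵ × 0.27 / (4 × 5.67×10⁻⁸)]^(1/4) = (7.46×10¹¹)^(1/4) = 929 K.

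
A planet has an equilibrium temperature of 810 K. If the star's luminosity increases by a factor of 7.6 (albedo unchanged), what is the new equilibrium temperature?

T_eq ∝ L^(1/4) · d^(−1/2).
T′ = 810 × 7.6^(1/4) = 1340 K.

T_eq ≈ 1340 K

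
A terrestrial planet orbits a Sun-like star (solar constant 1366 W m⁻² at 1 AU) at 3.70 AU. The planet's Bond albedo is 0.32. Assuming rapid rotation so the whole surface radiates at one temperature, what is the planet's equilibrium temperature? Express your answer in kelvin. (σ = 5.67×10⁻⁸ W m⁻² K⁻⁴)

T_eq ≈ 132 K

Flux at 3.70 AU: S = 1366/3.70² = 99.8 W m⁻².
Energy balance: absorbed = emitted ⇒ πR²·S(1−A) = 4πR²·σT_eq⁴, so T_eq⁴ = S(1−A)/(4σ).
T_eq = [99.8 × 0.68 / (4 × 5.67×10⁻⁸)]^(1/4) = (2.99×10⁸)^(1/4) = 132 K.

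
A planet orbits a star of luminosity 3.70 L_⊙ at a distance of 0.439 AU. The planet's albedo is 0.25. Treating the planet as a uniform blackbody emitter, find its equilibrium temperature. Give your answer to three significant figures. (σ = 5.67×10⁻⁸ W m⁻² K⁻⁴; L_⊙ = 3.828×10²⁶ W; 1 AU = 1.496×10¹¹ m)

T_eq ≈ 542 K

d = 0.439 AU = 6.57×10¹⁰ m.
L = 3.70 × 3.828×10²⁶ = 1.42×10²⁷ W.
Flux: S = L/(4πd²) = 1.42×10²⁷/(4π×(6.57×10¹⁰)²) = 2.61×10⁴ W m⁻².
Energy balance: absorbed = emitted ⇒ πR²·S(1−A) = 4πR²·σT_eq⁴, so T_eq⁴ = S(1−A)/(4σ).
T_eq = [2.61×10⁴ × 0.75 / (4 × 5.67×10⁻⁸)]^(1/4) = (8.64×10¹⁰)^(1/4) = 542 K.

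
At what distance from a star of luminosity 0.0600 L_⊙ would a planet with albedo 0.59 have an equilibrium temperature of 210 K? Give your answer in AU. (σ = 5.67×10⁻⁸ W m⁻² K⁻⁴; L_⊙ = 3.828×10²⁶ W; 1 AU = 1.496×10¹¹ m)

d ≈ 0.276 AU

L = 0.0600 × 3.828×10²⁶ = 2.30×10²⁵ W.
From T_eq⁴ = L(1−A)/(16πσd²): d = √[L(1−A)/(16πσT_eq⁴)].
d = √[2.30×10²⁵ × 0.41 / (16π × 5.67×10⁻⁸ × (210)⁴)] = 4.12×10¹⁰ m = 0.276 AU.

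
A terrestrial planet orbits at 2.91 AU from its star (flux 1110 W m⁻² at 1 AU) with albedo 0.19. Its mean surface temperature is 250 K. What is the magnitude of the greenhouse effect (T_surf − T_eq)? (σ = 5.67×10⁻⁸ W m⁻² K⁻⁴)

S = 1110/2.91² = 131.1 W m⁻².
T_eq = [S(1−A)/(4σ)]^(1/4) = [131.1×0.81/(4×5.67×10⁻⁸)]^(1/4) = 147.1 K.
ΔT = T_surf − T_eq = 250 − 147.1.

ΔT ≈ 102.9 K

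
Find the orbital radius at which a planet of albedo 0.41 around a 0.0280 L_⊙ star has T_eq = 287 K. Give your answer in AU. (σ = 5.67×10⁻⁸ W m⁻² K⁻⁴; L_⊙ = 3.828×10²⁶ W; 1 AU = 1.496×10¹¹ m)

L = 0.0280 × 3.828×10²⁶ = 1.07×10²⁵ W.
From T_eq⁴ = L(1−A)/(16πσd²): d = √[L(1−A)/(16πσT_eq⁴)].
d = √[1.07×10²⁵ × 0.59 / (16π × 5.67×10⁻⁸ × (287)⁴)] = 1.81×10¹⁰ m = 0.121 AU.

d ≈ 0.121 AU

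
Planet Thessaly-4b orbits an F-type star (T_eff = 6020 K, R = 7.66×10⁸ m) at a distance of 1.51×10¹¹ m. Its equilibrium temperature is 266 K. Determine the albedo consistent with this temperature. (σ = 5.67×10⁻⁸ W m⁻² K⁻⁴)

A ≈ 0.41

L = 4πR_⋆²σT_⋆⁴ = 4π(7.66×10⁸)² × 5.67×10⁻⁸ × (6020)⁴ = 5.49×10²⁶ W.
S = L/(4πd²) = 1920 W m⁻².
From T_eq⁴ = S(1−A)/(4σ): 1−A = 4σT_eq⁴/S.
1−A = 4 × 5.67×10⁻⁸ × (266)⁴ / 1920 = 0.593.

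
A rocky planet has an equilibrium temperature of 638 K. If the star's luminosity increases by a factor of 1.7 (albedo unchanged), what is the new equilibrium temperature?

T_eq ≈ 729 K

T_eq ∝ L^(1/4) · d^(−1/2).
T′ = 638 × 1.7^(1/4) = 729 K.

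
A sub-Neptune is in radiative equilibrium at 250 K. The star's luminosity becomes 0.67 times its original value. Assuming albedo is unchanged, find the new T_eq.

T_eq ≈ 226 K

T_eq ∝ L^(1/4) · d^(−1/2).
T′ = 250 × 0.67^(1/4) = 226 K.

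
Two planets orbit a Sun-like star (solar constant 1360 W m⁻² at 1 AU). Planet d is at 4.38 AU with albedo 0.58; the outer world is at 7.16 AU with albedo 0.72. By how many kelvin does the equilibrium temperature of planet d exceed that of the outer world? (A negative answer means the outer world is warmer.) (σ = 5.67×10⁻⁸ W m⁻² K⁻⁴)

ΔT ≈ 31.4 K

T_eq = [S₀(1−A)/(4σd²)]^(1/4), so T ∝ (1−A)^(1/4) / √d.
T₁ = [1360×0.42/(4×5.67×10⁻⁸×4.38²)]^(1/4) = 107.04 K.
T₂ = [1360×0.28/(4×5.67×10⁻⁸×7.16²)]^(1/4) = 75.65 K.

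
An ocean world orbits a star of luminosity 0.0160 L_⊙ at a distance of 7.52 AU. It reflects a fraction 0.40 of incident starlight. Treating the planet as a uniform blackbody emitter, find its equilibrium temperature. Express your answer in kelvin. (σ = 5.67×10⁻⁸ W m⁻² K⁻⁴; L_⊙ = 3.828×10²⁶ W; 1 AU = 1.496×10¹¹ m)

T_eq ≈ 31.8 K

d = 7.52 AU = 1.12×10¹² m.
L = 0.0160 × 3.828×10²⁶ = 6.12×10²⁴ W.
Flux: S = L/(4πd²) = 6.12×10²⁴/(4π×(1.12×10¹²)²) = 0.385 W m⁻².
Energy balance: absorbed = emitted ⇒ πR²·S(1−A) = 4πR²·σT_eq⁴, so T_eq⁴ = S(1−A)/(4σ).
T_eq = [0.385 × 0.60 / (4 × 5.67×10⁻⁸)]^(1/4) = (1.02×10⁶)^(1/4) = 31.8 K.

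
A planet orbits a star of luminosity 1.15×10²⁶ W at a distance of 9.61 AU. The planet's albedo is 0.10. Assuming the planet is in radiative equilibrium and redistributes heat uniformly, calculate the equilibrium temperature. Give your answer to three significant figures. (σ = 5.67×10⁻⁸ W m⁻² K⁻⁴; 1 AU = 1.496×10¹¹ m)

d = 9.61 AU = 1.44×10¹² m.
Flux: S = L/(4πd²) = 1.15×10²⁶/(4π×(1.44×10¹²)²) = 4.43 W m⁻².
Energy balance: absorbed = emitted ⇒ πR²·S(1−A) = 4πR²·σT_eq⁴, so T_eq⁴ = S(1−A)/(4σ).
T_eq = [4.43 × 0.90 / (4 × 5.67×10⁻⁸)]^(1/4) = (1.76×10⁷)^(1/4) = 64.7 K.

T_eq ≈ 64.7 K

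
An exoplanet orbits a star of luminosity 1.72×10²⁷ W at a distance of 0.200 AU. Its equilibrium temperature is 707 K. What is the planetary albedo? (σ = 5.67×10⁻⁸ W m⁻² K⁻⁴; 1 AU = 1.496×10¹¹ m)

A ≈ 0.63

d = 0.200 AU = 2.99×10¹⁰ m.
Flux: S = L/(4πd²) = 1.72×10²⁷/(4π×(2.99×10¹⁰)²) = 1.53×10⁵ W m⁻².
From T_eq⁴ = S(1−A)/(4σ): 1−A = 4σT_eq⁴/S.
1−A = 4 × 5.67×10⁻⁸ × (707)⁴ / 1.53×10⁵ = 0.371.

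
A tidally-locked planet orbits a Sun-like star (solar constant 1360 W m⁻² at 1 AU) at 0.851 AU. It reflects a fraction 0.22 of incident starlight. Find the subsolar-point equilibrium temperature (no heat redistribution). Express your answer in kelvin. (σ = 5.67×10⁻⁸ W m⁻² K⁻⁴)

T_ss ≈ 401 K

Flux at 0.851 AU: S = 1360/0.851² = 1880 W m⁻².
At the subsolar point the surface absorbs S(1−A) and emits σT⁴ per unit area — no factor of 4, since only the local patch is in balance.
T = [1880 × 0.78 / 5.67×10⁻⁸]^(1/4) = (2.58×10¹⁰)^(1/4) = 401 K.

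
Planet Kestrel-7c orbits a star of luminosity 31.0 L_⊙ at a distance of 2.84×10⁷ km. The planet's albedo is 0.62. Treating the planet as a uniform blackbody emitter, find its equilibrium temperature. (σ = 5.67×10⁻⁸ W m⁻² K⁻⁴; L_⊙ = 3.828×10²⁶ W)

T_eq ≈ 1180 K

d = 2.84×10⁷ km = 2.84×10¹⁰ m.
L = 31.0 × 3.828×10²⁶ = 1.19×10²⁸ W.
Flux: S = L/(4πd²) = 1.19×10²⁸/(4π×(2.84×10¹⁰)²) = 1.17×10⁶ W m⁻².
Energy balance: absorbed = emitted ⇒ πR²·S(1−A) = 4πR²·σT_eq⁴, so T_eq⁴ = S(1−A)/(4σ).
T_eq = [1.17×10⁶ × 0.38 / (4 × 5.67×10⁻⁸)]^(1/4) = (1.96×10¹²)^(1/4) = 1180 K.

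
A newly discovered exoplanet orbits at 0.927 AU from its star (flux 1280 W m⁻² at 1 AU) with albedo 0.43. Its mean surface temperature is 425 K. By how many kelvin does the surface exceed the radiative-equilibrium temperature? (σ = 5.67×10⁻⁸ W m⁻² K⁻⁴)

S = 1280/0.927² = 1490 W m⁻².
T_eq = [S(1−A)/(4σ)]^(1/4) = [1490×0.57/(4×5.67×10⁻⁸)]^(1/4) = 247.4 K.
ΔT = T_surf − T_eq = 425 − 247.4.

ΔT ≈ 177.6 K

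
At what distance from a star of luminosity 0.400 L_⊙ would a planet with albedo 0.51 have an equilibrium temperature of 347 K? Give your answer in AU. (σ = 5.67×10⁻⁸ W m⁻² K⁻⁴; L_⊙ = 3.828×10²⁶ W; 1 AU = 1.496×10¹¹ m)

d ≈ 0.285 AU

L = 0.400 × 3.828×10²⁶ = 1.53×10²⁶ W.
From T_eq⁴ = L(1−A)/(16πσd²): d = √[L(1−A)/(16πσT_eq⁴)].
d = √[1.53×10²⁶ × 0.49 / (16π × 5.67×10⁻⁸ × (347)⁴)] = 4.26×10¹⁰ m = 0.285 AU.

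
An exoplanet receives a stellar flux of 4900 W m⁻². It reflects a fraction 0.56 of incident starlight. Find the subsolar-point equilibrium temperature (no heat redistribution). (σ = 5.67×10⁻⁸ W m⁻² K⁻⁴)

At the subsolar point the surface absorbs S(1−A) and emits σT⁴ per unit area — no factor of 4, since only the local patch is in balance.
T = [4900 × 0.44 / 5.67×10⁻⁸]^(1/4) = (3.80×10¹⁰)^(1/4) = 442 K.

T_ss ≈ 442 K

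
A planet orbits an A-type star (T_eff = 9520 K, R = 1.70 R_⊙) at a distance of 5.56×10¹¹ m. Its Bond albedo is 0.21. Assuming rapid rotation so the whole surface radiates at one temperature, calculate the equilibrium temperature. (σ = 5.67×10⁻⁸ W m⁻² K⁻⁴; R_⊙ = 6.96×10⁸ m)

T_eq ≈ 293 K

R_⋆ = 1.70 × 6.96×10⁸ = 1.18×10⁹ m.
L = 4πR_⋆²σT_⋆⁴ = 4π(1.18×10⁹)² × 5.67×10⁻⁸ × (9520)⁴ = 8.19×10²⁷ W.
S = L/(4πd²) = 2110 W m⁻².
Energy balance: absorbed = emitted ⇒ πR²·S(1−A) = 4πR²·σT_eq⁴, so T_eq⁴ = S(1−A)/(4σ).
T_eq = [2110 × 0.79 / (4 × 5.67×10⁻⁸)]^(1/4) = (7.35×10⁹)^(1/4) = 293 K.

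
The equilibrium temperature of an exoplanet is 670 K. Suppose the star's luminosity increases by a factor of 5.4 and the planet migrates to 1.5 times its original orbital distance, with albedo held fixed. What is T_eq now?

T_eq ≈ 834 K

T_eq ∝ L^(1/4) · d^(−1/2).
T′ = 670 × 5.4^(1/4) / 1.5^(1/2) = 834 K.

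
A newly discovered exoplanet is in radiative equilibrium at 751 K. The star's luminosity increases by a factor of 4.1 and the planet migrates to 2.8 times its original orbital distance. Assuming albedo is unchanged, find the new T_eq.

T_eq ∝ L^(1/4) · d^(−1/2).
T′ = 751 × 4.1^(1/4) / 2.8^(1/2) = 639 K.

T_eq ≈ 639 K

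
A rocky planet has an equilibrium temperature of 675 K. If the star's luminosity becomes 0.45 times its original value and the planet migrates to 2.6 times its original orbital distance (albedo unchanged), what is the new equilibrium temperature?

T_eq ≈ 343 K

T_eq ∝ L^(1/4) · d^(−1/2).
T′ = 675 × 0.45^(1/4) / 2.6^(1/2) = 343 K.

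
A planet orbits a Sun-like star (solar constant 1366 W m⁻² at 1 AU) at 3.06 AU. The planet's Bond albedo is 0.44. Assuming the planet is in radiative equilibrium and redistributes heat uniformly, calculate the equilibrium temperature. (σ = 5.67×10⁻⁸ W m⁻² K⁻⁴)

Flux at 3.06 AU: S = 1366/3.06² = 146 W m⁻².
Energy balance: absorbed = emitted ⇒ πR²·S(1−A) = 4πR²·σT_eq⁴, so T_eq⁴ = S(1−A)/(4σ).
T_eq = [146 × 0.56 / (4 × 5.67×10⁻⁸)]^(1/4) = (3.60×10⁸)^(1/4) = 138 K.

T_eq ≈ 138 K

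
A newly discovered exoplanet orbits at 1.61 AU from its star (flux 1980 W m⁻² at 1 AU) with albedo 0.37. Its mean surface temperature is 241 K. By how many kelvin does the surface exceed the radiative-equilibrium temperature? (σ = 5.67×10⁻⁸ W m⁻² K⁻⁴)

S = 1980/1.61² = 763.9 W m⁻².
T_eq = [S(1−A)/(4σ)]^(1/4) = [763.9×0.63/(4×5.67×10⁻⁸)]^(1/4) = 214.6 K.
ΔT = T_surf − T_eq = 241 − 214.6.

ΔT ≈ 26.4 K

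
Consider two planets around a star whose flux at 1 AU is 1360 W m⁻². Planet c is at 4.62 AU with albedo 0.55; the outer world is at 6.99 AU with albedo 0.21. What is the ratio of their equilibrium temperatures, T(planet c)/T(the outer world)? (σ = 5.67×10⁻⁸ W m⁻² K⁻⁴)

T_eq = [S₀(1−A)/(4σd²)]^(1/4), so T ∝ (1−A)^(1/4) / √d.
T₁ = [1360×0.45/(4×5.67×10⁻⁸×4.62²)]^(1/4) = 106.04 K.
T₂ = [1360×0.79/(4×5.67×10⁻⁸×6.99²)]^(1/4) = 99.23 K.

T₁/T₂ ≈ 1.069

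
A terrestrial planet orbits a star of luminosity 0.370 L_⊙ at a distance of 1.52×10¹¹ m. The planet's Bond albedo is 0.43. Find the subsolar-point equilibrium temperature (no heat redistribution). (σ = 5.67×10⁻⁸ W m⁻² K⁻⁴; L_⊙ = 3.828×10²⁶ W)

T_ss ≈ 265 K

L = 0.370 × 3.828×10²⁶ = 1.42×10²⁶ W.
Flux: S = L/(4πd²) = 1.42×10²⁶/(4π×(1.52×10¹¹)²) = 488 W m⁻².
At the subsolar point the surface absorbs S(1−A) and emits σT⁴ per unit area — no factor of 4, since only the local patch is in balance.
T = [488 × 0.57 / 5.67×10⁻⁸]^(1/4) = (4.90×10⁹)^(1/4) = 265 K.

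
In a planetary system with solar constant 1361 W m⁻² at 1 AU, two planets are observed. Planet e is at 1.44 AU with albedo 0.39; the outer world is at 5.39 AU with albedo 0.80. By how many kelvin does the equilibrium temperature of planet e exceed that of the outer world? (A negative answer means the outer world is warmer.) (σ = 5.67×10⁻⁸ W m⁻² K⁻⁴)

ΔT ≈ 124.8 K

T_eq = [S₀(1−A)/(4σd²)]^(1/4), so T ∝ (1−A)^(1/4) / √d.
T₁ = [1361×0.61/(4×5.67×10⁻⁸×1.44²)]^(1/4) = 204.98 K.
T₂ = [1361×0.20/(4×5.67×10⁻⁸×5.39²)]^(1/4) = 80.17 K.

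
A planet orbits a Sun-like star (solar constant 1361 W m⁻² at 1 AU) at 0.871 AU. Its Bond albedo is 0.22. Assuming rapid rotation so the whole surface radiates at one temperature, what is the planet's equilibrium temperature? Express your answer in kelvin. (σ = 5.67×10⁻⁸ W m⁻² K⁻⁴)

Flux at 0.871 AU: S = 1361/0.871² = 1790 W m⁻².
Energy balance: absorbed = emitted ⇒ πR²·S(1−A) = 4πR²·σT_eq⁴, so T_eq⁴ = S(1−A)/(4σ).
T_eq = [1790 × 0.78 / (4 × 5.67×10⁻⁸)]^(1/4) = (6.17×10⁹)^(1/4) = 280 K.

T_eq ≈ 280 K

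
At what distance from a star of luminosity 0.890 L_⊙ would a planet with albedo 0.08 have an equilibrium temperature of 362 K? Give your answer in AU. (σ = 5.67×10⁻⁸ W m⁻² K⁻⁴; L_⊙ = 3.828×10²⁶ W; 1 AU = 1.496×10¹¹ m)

d ≈ 0.535 AU

L = 0.890 × 3.828×10²⁶ = 3.41×10²⁶ W.
From T_eq⁴ = L(1−A)/(16πσd²): d = √[L(1−A)/(16πσT_eq⁴)].
d = √[3.41×10²⁶ × 0.92 / (16π × 5.67×10⁻⁸ × (362)⁴)] = 8.00×10¹⁰ m = 0.535 AU.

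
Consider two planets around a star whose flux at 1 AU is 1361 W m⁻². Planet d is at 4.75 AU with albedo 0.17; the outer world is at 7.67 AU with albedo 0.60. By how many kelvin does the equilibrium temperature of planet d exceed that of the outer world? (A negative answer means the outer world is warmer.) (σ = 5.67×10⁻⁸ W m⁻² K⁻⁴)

T_eq = [S₀(1−A)/(4σd²)]^(1/4), so T ∝ (1−A)^(1/4) / √d.
T₁ = [1361×0.83/(4×5.67×10⁻⁸×4.75²)]^(1/4) = 121.89 K.
T₂ = [1361×0.40/(4×5.67×10⁻⁸×7.67²)]^(1/4) = 79.92 K.

ΔT ≈ 42.0 K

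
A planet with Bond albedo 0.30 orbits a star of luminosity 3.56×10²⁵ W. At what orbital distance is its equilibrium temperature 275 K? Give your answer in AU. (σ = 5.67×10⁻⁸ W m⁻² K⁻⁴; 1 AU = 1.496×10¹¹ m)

d ≈ 0.261 AU

From T_eq⁴ = L(1−A)/(16πσd²): d = √[L(1−A)/(16πσT_eq⁴)].
d = √[3.56×10²⁵ × 0.70 / (16π × 5.67×10⁻⁸ × (275)⁴)] = 3.91×10¹⁰ m = 0.261 AU.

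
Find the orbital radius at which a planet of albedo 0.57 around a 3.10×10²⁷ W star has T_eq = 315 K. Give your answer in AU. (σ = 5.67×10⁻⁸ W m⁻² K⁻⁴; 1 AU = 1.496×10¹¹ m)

From T_eq⁴ = L(1−A)/(16πσd²): d = √[L(1−A)/(16πσT_eq⁴)].
d = √[3.10×10²⁷ × 0.43 / (16π × 5.67×10⁻⁸ × (315)⁴)] = 2.18×10¹¹ m = 1.46 AU.

d ≈ 1.46 AU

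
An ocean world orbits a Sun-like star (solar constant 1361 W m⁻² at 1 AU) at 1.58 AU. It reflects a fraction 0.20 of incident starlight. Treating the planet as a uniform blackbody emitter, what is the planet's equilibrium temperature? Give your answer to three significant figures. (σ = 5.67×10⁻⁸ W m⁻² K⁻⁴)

T_eq ≈ 209 K

Flux at 1.58 AU: S = 1361/1.58² = 545 W m⁻².
Energy balance: absorbed = emitted ⇒ πR²·S(1−A) = 4πR²·σT_eq⁴, so T_eq⁴ = S(1−A)/(4σ).
T_eq = [545 × 0.80 / (4 × 5.67×10⁻⁸)]^(1/4) = (1.92×10⁹)^(1/4) = 209 K.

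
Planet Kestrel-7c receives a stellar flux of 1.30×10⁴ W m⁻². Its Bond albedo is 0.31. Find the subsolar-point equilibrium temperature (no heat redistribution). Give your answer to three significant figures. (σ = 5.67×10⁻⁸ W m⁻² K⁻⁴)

At the subsolar point the surface absorbs S(1−A) and emits σT⁴ per unit area — no factor of 4, since only the local patch is in balance.
T = [1.30×10⁴ × 0.69 / 5.67×10⁻⁸]^(1/4) = (1.58×10¹¹)^(1/4) = 631 K.

T_ss ≈ 631 K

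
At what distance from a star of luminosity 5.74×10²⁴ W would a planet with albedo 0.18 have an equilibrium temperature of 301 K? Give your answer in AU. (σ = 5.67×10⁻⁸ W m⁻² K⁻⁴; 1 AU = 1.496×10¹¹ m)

From T_eq⁴ = L(1−A)/(16πσd²): d = √[L(1−A)/(16πσT_eq⁴)].
d = √[5.74×10²⁴ × 0.82 / (16π × 5.67×10⁻⁸ × (301)⁴)] = 1.42×10¹⁰ m = 0.0948 AU.

d ≈ 0.0948 AU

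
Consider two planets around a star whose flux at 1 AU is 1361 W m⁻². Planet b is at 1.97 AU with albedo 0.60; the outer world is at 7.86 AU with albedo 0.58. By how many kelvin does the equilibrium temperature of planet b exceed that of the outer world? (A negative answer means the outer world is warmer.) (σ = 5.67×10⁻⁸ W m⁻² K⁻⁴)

T_eq = [S₀(1−A)/(4σd²)]^(1/4), so T ∝ (1−A)^(1/4) / √d.
T₁ = [1361×0.40/(4×5.67×10⁻⁸×1.97²)]^(1/4) = 157.70 K.
T₂ = [1361×0.42/(4×5.67×10⁻⁸×7.86²)]^(1/4) = 79.92 K.

ΔT ≈ 77.8 K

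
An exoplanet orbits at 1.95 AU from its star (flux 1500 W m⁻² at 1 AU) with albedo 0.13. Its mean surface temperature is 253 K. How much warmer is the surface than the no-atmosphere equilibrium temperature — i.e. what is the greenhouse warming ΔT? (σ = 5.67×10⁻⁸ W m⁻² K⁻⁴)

ΔT ≈ 55.8 K

S = 1500/1.95² = 394.5 W m⁻².
T_eq = [S(1−A)/(4σ)]^(1/4) = [394.5×0.87/(4×5.67×10⁻⁸)]^(1/4) = 197.2 K.
ΔT = T_surf − T_eq = 253 − 197.2.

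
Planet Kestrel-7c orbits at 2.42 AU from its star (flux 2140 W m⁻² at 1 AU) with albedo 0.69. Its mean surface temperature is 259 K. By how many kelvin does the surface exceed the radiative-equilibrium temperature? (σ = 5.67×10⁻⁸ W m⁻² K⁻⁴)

S = 2140/2.42² = 365.4 W m⁻².
T_eq = [S(1−A)/(4σ)]^(1/4) = [365.4×0.31/(4×5.67×10⁻⁸)]^(1/4) = 149.5 K.
ΔT = T_surf − T_eq = 259 − 149.5.

ΔT ≈ 109.5 K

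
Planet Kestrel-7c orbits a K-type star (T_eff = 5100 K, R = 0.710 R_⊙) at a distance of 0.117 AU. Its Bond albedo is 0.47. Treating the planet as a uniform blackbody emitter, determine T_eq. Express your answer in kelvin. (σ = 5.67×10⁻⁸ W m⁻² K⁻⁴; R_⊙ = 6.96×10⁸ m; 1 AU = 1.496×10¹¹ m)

R_⋆ = 0.710 × 6.96×10⁸ = 4.94×10⁸ m.
d = 0.117 AU = 1.75×10¹⁰ m.
L = 4πR_⋆²σT_⋆⁴ = 4π(4.94×10⁸)² × 5.67×10⁻⁸ × (5100)⁴ = 1.18×10²⁶ W.
S = L/(4πd²) = 3.06×10⁴ W m⁻².
Energy balance: absorbed = emitted ⇒ πR²·S(1−A) = 4πR²·σT_eq⁴, so T_eq⁴ = S(1−A)/(4σ).
T_eq = [3.06×10⁴ × 0.53 / (4 × 5.67×10⁻⁸)]^(1/4) = (7.14×10¹⁰)^(1/4) = 517 K.

T_eq ≈ 517 K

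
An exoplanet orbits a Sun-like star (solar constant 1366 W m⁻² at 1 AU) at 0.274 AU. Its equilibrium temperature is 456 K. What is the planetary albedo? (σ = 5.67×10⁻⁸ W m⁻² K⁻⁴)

Flux at 0.274 AU: S = 1366/0.274² = 1.82×10⁴ W m⁻².
From T_eq⁴ = S(1−A)/(4σ): 1−A = 4σT_eq⁴/S.
1−A = 4 × 5.67×10⁻⁸ × (456)⁴ / 1.82×10⁴ = 0.539.

A ≈ 0.46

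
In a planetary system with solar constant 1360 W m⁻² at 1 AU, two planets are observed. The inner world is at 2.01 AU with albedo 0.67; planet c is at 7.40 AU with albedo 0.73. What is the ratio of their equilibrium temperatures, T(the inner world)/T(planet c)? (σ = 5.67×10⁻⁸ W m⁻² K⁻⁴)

T₁/T₂ ≈ 2.017

T_eq = [S₀(1−A)/(4σd²)]^(1/4), so T ∝ (1−A)^(1/4) / √d.
T₁ = [1360×0.33/(4×5.67×10⁻⁸×2.01²)]^(1/4) = 148.77 K.
T₂ = [1360×0.27/(4×5.67×10⁻⁸×7.40²)]^(1/4) = 73.74 K.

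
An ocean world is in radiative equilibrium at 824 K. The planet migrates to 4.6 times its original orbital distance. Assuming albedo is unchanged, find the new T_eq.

T_eq ∝ L^(1/4) · d^(−1/2).
T′ = 824 / 4.6^(1/2) = 384 K.

T_eq ≈ 384 K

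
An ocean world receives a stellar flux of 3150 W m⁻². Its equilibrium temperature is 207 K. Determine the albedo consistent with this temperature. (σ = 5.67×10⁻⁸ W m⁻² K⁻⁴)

From T_eq⁴ = S(1−A)/(4σ): 1−A = 4σT_eq⁴/S.
1−A = 4 × 5.67×10⁻⁸ × (207)⁴ / 3150 = 0.132.

A ≈ 0.87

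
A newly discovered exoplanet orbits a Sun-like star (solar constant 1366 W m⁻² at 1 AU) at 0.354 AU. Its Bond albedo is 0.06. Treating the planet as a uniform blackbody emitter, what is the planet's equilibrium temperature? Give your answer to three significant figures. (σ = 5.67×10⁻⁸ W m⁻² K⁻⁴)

T_eq ≈ 461 K

Flux at 0.354 AU: S = 1366/0.354² = 1.09×10⁴ W m⁻².
Energy balance: absorbed = emitted ⇒ πR²·S(1−A) = 4πR²·σT_eq⁴, so T_eq⁴ = S(1−A)/(4σ).
T_eq = [1.09×10⁴ × 0.94 / (4 × 5.67×10⁻⁸)]^(1/4) = (4.52×10¹⁰)^(1/4) = 461 K.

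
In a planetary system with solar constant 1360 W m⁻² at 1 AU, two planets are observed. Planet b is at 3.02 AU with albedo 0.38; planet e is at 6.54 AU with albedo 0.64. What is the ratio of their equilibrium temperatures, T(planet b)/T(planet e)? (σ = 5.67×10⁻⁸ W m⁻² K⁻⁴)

T_eq = [S₀(1−A)/(4σd²)]^(1/4), so T ∝ (1−A)^(1/4) / √d.
T₁ = [1360×0.62/(4×5.67×10⁻⁸×3.02²)]^(1/4) = 142.09 K.
T₂ = [1360×0.36/(4×5.67×10⁻⁸×6.54²)]^(1/4) = 84.29 K.

T₁/T₂ ≈ 1.686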